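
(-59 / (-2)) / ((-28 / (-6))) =177 / 28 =6.32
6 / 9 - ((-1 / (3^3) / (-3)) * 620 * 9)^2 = -384346 / 81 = -4745.01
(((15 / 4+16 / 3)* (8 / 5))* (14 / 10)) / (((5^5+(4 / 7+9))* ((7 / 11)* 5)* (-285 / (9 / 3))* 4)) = -0.00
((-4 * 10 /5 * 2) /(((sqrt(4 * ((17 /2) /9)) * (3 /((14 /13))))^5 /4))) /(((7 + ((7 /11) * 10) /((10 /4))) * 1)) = -0.00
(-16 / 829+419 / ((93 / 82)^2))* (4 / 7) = 9341798960 / 50190147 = 186.13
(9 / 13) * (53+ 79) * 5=5940 / 13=456.92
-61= -61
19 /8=2.38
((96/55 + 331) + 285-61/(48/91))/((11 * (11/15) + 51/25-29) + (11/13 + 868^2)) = 86160295/129284461504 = 0.00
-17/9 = -1.89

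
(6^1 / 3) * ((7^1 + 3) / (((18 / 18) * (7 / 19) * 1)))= 380 / 7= 54.29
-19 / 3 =-6.33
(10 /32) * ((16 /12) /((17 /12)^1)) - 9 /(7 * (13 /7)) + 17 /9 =2965 /1989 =1.49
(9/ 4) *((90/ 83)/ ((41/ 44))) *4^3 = 570240/ 3403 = 167.57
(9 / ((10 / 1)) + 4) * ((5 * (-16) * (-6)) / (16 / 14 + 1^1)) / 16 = 68.60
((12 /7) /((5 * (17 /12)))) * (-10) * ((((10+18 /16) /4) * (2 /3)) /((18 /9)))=-2.24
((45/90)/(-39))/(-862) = 0.00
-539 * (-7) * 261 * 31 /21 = 1453683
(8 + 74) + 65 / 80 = 1325 / 16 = 82.81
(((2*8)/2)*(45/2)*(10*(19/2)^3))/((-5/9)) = -2777895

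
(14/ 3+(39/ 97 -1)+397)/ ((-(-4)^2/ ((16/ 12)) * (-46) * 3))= 0.24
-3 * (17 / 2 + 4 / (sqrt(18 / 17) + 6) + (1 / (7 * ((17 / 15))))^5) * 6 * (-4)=173631693719324 / 262498902589 - 16 * sqrt(34) / 11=652.98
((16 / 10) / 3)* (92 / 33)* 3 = 736 / 165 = 4.46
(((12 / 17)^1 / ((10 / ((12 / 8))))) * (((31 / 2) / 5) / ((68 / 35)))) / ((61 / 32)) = 7812 / 88145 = 0.09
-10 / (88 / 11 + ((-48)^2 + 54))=-5 / 1183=-0.00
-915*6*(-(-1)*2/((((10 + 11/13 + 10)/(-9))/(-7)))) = -8992620/271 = -33183.10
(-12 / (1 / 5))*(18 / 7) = -1080 / 7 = -154.29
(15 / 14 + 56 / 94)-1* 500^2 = -164498903 / 658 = -249998.33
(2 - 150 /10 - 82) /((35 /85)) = -1615 /7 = -230.71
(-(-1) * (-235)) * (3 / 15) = -47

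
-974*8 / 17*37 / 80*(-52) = 936988 / 85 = 11023.39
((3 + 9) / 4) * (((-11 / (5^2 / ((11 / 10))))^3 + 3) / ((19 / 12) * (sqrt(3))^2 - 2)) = 135310317 / 42968750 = 3.15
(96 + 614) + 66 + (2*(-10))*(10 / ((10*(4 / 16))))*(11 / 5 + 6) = 120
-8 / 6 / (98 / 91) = -26 / 21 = -1.24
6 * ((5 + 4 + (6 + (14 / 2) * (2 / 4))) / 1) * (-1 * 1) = -111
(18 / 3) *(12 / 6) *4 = 48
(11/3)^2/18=121/162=0.75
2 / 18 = 1 / 9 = 0.11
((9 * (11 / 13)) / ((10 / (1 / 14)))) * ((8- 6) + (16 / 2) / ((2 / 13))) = 2673 / 910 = 2.94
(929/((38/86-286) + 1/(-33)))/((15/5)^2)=-439417/1215750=-0.36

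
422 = 422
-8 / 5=-1.60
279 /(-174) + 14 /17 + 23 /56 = -0.37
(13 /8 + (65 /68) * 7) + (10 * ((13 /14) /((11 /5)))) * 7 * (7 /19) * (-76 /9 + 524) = 1437743411 /255816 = 5620.22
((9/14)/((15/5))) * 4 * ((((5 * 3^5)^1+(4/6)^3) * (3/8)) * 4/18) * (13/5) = 426569/1890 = 225.70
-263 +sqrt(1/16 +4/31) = -263 +sqrt(2945)/124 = -262.56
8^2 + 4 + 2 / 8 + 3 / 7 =1923 / 28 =68.68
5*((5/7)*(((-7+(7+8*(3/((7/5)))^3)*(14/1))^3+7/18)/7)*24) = 359605769836196500/17294403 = 20793187821.30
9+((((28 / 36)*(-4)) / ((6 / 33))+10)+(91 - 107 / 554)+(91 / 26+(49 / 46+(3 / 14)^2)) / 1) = 1093577965 / 11238444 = 97.31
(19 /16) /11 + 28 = 4947 /176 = 28.11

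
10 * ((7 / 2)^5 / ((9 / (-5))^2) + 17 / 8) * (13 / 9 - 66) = -1236609115 / 11664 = -106019.30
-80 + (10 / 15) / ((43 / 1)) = -10318 / 129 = -79.98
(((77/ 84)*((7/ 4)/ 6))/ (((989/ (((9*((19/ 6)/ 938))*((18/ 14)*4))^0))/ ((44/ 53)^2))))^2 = 86806489/ 2500581833849124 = 0.00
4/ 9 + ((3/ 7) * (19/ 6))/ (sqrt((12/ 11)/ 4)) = 3.04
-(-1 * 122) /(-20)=-61 /10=-6.10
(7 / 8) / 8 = 7 / 64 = 0.11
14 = 14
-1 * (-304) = 304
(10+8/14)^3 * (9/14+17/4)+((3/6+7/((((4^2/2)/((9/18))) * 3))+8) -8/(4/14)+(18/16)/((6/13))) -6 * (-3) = 166578277/28812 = 5781.56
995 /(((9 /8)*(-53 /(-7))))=55720 /477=116.81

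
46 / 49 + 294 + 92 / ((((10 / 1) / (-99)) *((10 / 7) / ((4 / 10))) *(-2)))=2587511 / 6125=422.45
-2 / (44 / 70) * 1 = -3.18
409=409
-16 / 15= -1.07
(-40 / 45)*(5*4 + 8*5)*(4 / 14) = -320 / 21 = -15.24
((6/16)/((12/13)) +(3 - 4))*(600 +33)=-12027/32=-375.84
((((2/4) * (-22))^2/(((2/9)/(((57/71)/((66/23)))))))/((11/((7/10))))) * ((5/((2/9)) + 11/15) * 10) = 6396369/2840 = 2252.24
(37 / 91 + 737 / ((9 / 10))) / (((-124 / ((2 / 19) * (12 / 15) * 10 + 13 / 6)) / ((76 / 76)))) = -32879147 / 1653912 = -19.88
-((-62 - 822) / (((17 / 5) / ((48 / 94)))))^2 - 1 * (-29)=-38873539 / 2209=-17597.80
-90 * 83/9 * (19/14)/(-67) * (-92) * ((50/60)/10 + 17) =-37177775/1407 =-26423.44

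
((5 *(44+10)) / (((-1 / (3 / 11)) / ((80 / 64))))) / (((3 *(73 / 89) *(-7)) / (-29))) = -1742175 / 11242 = -154.97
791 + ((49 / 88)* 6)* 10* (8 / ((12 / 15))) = 1125.09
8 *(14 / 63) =16 / 9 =1.78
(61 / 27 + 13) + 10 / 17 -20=-4.15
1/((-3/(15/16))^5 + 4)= -3125/1036076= -0.00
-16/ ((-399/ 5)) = 0.20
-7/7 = -1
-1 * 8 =-8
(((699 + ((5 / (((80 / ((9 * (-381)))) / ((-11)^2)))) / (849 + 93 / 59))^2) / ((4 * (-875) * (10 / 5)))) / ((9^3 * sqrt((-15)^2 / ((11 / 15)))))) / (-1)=172824849683 * sqrt(165) / 121851903688704000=0.00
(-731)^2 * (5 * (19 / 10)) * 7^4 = 24377014459 / 2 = 12188507229.50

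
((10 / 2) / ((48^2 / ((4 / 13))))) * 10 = 25 / 3744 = 0.01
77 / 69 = 1.12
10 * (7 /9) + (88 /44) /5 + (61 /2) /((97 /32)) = 79616 /4365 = 18.24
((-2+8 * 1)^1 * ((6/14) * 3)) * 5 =270/7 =38.57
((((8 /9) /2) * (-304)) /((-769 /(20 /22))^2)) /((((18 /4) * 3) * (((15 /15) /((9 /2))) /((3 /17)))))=-121600 /10947866193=-0.00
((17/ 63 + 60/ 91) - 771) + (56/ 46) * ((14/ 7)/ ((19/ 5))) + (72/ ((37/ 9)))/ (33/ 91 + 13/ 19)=-752.70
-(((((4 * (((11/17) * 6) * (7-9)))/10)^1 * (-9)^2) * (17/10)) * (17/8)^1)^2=-2064884481/2500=-825953.79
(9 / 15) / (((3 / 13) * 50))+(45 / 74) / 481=118493 / 2224625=0.05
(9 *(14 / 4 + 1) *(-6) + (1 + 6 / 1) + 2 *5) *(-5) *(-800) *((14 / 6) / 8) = -791000 / 3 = -263666.67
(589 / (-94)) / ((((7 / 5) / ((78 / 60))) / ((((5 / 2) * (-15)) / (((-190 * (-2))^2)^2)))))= 1209 / 115538483200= 0.00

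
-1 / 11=-0.09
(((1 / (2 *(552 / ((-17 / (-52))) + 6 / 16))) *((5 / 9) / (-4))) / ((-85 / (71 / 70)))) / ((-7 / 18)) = -0.00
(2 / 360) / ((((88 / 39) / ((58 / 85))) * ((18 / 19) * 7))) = 7163 / 28274400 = 0.00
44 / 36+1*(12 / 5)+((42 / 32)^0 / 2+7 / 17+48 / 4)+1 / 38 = 240704 / 14535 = 16.56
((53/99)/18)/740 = 53/1318680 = 0.00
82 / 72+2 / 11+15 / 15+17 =7651 / 396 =19.32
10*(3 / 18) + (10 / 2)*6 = 95 / 3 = 31.67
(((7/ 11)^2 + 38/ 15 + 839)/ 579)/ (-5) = -1528118/ 5254425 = -0.29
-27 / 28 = -0.96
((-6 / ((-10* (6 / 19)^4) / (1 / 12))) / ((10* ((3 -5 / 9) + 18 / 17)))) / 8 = 2215457 / 123494400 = 0.02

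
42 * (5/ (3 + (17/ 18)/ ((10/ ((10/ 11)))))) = 41580/ 611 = 68.05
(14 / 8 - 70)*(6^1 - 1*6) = 0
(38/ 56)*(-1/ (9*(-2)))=19/ 504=0.04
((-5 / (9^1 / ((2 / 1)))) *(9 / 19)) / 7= -10 / 133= -0.08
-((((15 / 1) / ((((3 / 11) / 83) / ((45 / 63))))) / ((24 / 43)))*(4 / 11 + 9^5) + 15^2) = -57955511975 / 168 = -344973285.57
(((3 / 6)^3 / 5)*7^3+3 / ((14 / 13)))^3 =32187778741 / 21952000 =1466.28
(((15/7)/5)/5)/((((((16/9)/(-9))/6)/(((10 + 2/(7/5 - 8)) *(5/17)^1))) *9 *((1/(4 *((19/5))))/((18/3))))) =-98496/1309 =-75.25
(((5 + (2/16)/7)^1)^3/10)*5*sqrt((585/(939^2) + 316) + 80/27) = 22188041*sqrt(2531132349)/989420544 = 1128.22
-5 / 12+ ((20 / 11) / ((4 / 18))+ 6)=1817 / 132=13.77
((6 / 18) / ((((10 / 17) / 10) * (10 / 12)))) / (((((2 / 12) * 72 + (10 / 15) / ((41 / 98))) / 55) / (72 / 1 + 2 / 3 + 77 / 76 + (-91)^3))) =-119742780133 / 5776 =-20731090.74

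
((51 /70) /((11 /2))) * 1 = 51 /385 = 0.13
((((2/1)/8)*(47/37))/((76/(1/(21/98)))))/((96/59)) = 19411/1619712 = 0.01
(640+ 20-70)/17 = 590/17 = 34.71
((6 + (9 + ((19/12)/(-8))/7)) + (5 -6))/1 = 9389/672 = 13.97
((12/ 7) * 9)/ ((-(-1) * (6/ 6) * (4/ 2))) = 54/ 7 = 7.71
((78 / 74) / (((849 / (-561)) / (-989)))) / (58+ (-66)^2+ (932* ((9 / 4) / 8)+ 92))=0.14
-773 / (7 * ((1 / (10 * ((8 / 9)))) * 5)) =-12368 / 63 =-196.32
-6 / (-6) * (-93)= -93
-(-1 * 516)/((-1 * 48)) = -43/4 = -10.75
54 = 54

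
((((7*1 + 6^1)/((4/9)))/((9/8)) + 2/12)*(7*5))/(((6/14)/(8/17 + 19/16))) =17347715/4896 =3543.24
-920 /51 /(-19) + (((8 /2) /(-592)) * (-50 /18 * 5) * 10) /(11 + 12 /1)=4899395 /4947714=0.99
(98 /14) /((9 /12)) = 28 /3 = 9.33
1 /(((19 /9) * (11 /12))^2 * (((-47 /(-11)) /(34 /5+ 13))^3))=124493242896 /4685012875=26.57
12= 12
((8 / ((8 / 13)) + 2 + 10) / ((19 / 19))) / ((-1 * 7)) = -25 / 7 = -3.57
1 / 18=0.06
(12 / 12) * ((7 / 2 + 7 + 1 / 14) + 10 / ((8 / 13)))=751 / 28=26.82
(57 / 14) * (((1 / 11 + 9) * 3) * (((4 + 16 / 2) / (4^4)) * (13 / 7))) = 166725 / 17248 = 9.67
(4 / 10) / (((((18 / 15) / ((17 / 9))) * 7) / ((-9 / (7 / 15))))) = -85 / 49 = -1.73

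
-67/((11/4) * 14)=-134/77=-1.74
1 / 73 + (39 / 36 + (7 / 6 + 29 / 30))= 14149 / 4380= 3.23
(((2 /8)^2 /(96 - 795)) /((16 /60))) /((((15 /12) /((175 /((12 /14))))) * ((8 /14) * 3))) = -8575 /268416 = -0.03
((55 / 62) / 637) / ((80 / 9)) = 99 / 631904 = 0.00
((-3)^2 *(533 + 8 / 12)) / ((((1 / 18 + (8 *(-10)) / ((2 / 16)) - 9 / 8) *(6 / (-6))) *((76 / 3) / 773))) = 200486826 / 876983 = 228.61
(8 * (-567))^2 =20575296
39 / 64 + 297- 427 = -8281 / 64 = -129.39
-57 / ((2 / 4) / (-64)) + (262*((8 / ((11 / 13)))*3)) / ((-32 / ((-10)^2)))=-175194 / 11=-15926.73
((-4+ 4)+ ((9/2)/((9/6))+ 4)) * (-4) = -28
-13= -13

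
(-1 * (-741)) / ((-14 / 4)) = -1482 / 7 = -211.71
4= 4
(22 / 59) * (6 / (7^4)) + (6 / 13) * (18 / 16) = 3831657 / 7366268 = 0.52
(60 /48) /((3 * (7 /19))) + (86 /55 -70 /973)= 1684211 /642180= 2.62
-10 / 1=-10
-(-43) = 43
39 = 39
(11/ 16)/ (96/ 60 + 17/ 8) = 55/ 298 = 0.18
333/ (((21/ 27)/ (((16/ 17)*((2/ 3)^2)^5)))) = 606208/ 86751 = 6.99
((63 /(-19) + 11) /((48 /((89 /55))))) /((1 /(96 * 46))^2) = 5279098368 /1045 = 5051768.77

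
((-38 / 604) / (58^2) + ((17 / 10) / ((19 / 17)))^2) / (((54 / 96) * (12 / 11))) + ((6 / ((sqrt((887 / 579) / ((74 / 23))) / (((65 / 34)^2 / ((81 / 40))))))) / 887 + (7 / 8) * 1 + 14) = 84500 * sqrt(874101246) / 141200645661 + 4615756301543 / 247556255400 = 18.66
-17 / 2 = -8.50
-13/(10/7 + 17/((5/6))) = -455/764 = -0.60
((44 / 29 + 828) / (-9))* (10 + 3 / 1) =-312728 / 261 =-1198.19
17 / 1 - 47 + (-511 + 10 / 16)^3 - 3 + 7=-68067253099 / 512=-132943853.71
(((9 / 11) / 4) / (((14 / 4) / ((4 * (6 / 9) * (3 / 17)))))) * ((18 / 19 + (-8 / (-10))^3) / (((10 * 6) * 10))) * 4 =20796 / 77721875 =0.00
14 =14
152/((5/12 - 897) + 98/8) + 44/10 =56086/13265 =4.23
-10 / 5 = -2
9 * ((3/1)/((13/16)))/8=54/13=4.15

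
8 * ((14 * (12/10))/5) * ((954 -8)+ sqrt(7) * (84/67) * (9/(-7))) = 635712/25 -72576 * sqrt(7)/1675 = 25313.84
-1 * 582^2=-338724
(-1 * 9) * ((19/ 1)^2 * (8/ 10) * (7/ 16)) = -22743/ 20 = -1137.15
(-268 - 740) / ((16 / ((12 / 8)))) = -189 / 2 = -94.50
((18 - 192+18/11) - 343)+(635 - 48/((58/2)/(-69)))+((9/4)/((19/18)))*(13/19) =54194219/230318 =235.30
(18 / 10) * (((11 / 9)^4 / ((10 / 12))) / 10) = 14641 / 30375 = 0.48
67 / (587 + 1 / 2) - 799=-938691 / 1175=-798.89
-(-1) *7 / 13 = 7 / 13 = 0.54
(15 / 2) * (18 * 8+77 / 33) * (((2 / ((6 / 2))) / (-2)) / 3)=-121.94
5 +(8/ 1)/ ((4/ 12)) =29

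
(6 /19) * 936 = 5616 /19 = 295.58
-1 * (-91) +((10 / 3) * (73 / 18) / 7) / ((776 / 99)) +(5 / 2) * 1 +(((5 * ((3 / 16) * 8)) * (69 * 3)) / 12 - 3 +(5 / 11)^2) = 217223129 / 985908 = 220.33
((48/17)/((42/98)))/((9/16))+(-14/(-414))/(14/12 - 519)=128057398/10933533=11.71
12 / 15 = 4 / 5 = 0.80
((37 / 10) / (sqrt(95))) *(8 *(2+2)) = 592 *sqrt(95) / 475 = 12.15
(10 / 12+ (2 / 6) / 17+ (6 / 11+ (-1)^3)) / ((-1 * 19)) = -149 / 7106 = -0.02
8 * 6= 48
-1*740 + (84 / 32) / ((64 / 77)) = -736.84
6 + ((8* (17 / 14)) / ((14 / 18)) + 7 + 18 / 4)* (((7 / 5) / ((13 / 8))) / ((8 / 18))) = 23889 / 455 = 52.50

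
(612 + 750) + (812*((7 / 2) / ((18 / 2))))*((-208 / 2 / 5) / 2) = -86494 / 45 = -1922.09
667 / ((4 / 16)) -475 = 2193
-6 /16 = -3 /8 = -0.38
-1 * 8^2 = -64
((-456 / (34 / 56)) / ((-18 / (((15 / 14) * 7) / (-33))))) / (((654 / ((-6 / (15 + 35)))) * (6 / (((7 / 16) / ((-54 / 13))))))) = -12103 / 396245520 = -0.00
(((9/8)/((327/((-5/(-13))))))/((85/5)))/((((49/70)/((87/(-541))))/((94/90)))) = -6815/364900172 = -0.00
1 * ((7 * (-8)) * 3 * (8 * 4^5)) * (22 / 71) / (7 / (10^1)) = -43253760 / 71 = -609207.89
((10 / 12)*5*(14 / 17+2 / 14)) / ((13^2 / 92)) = 132250 / 60333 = 2.19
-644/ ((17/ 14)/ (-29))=261464/ 17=15380.24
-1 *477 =-477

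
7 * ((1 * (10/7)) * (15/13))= 11.54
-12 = -12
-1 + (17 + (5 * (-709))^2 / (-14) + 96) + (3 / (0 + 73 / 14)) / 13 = -11924618105 / 13286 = -897532.60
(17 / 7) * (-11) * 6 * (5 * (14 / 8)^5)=-6734805 / 512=-13153.92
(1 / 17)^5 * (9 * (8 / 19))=72 / 26977283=0.00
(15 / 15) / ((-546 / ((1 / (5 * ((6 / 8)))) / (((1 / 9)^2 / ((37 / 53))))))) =-0.03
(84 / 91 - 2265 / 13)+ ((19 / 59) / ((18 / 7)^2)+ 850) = 168175555 / 248508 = 676.74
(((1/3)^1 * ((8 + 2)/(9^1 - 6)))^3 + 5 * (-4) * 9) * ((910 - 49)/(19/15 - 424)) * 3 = 10992100/10071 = 1091.46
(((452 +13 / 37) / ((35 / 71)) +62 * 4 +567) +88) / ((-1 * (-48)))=7017 / 185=37.93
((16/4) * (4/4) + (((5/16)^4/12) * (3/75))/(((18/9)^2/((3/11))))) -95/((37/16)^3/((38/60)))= -1516669110337/1752746164224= -0.87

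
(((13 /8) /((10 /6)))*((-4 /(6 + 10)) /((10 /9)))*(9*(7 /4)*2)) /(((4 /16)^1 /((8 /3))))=-73.71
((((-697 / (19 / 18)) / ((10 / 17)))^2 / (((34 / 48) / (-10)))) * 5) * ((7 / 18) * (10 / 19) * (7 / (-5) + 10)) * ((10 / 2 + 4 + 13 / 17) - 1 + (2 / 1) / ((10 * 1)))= -48136085506656 / 34295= -1403589021.92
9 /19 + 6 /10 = 102 /95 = 1.07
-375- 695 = -1070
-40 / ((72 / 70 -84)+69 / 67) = 93800 / 192153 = 0.49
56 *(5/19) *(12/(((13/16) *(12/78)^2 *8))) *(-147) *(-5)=16052400/19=844863.16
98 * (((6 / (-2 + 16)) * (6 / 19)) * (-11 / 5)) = -2772 / 95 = -29.18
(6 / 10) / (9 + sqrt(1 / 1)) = 3 / 50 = 0.06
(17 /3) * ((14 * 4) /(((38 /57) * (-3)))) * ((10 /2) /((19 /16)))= -38080 /57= -668.07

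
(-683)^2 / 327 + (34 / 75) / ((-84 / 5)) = 1426.54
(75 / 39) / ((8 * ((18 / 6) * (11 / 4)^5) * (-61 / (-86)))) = 275200 / 383140329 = 0.00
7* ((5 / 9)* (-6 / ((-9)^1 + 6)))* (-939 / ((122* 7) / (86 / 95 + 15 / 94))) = -2976317 / 326838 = -9.11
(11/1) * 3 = 33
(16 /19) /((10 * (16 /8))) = 4 /95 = 0.04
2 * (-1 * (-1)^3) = 2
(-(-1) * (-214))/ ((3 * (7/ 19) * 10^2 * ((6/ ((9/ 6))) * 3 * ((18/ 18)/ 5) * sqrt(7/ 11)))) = -2033 * sqrt(77)/ 17640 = -1.01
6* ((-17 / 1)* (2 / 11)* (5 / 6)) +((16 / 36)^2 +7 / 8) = -102515 / 7128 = -14.38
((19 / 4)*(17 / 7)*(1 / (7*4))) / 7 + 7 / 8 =5125 / 5488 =0.93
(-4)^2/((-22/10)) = -80/11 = -7.27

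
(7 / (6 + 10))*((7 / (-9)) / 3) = -49 / 432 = -0.11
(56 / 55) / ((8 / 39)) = 273 / 55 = 4.96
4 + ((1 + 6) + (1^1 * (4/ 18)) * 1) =101/ 9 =11.22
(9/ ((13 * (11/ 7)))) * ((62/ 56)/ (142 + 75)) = 9/ 4004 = 0.00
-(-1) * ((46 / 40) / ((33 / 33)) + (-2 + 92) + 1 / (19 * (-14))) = 242449 / 2660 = 91.15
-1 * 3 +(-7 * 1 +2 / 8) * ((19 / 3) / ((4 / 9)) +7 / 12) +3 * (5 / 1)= -705 / 8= -88.12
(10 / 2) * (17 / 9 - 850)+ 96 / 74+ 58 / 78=-18348530 / 4329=-4238.51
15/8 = 1.88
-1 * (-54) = 54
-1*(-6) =6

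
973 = 973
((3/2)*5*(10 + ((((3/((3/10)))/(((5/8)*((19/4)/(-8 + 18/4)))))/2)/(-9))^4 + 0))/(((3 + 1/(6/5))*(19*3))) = 0.35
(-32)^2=1024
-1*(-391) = 391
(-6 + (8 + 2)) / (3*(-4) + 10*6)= 0.08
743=743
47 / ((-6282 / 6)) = -47 / 1047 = -0.04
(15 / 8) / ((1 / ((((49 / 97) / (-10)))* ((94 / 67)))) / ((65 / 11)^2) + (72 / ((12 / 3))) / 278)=-4057482975 / 734338928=-5.53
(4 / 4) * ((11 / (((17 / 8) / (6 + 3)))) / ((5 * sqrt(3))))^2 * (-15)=-627264 / 1445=-434.09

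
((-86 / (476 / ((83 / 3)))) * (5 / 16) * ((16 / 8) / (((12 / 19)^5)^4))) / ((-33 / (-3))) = -670793076349907623960430699845 / 240882807845459756876562432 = -2784.73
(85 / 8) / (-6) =-85 / 48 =-1.77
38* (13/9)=494/9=54.89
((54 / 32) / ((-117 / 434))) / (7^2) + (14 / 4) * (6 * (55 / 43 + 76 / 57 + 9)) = 7629809 / 31304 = 243.73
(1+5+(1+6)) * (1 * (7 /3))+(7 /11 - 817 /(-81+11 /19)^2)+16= 3609182279 /77047872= 46.84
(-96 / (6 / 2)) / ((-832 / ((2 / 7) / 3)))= 0.00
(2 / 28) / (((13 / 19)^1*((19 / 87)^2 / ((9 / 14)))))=68121 / 48412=1.41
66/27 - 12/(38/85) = -4172/171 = -24.40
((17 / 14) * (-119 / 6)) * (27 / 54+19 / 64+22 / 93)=-1777639 / 71424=-24.89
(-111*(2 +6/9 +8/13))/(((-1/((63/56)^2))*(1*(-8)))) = -2997/52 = -57.63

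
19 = 19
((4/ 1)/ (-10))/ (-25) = 2/ 125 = 0.02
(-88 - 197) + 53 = -232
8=8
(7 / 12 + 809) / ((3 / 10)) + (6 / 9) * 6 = 48647 / 18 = 2702.61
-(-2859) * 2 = 5718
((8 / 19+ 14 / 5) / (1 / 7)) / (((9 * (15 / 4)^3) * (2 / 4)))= 30464 / 320625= 0.10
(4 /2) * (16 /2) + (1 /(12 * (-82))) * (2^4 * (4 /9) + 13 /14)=1982731 /123984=15.99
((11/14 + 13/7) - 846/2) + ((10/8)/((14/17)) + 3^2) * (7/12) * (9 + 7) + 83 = -5023/21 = -239.19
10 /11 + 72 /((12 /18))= 1198 /11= 108.91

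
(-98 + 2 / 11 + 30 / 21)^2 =9290.96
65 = 65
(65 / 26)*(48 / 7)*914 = 109680 / 7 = 15668.57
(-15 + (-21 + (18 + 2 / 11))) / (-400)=49 / 1100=0.04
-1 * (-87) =87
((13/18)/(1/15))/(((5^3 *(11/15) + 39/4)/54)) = 7020/1217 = 5.77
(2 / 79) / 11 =2 / 869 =0.00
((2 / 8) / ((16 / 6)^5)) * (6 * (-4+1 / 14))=-40095 / 917504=-0.04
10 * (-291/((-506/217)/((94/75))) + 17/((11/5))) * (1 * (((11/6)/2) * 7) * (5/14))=519089/138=3761.51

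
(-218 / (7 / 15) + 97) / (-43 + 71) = -2591 / 196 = -13.22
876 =876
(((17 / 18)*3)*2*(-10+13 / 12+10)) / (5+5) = 221 / 360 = 0.61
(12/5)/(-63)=-4/105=-0.04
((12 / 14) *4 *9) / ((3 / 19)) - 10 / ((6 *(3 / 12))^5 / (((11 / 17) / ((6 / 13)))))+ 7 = 17400721 / 86751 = 200.58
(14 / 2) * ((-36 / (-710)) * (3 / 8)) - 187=-265351 / 1420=-186.87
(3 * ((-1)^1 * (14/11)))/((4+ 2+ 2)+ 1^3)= -14/33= -0.42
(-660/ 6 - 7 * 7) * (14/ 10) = -1113/ 5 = -222.60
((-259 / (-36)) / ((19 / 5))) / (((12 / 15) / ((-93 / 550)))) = -8029 / 20064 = -0.40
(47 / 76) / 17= 47 / 1292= 0.04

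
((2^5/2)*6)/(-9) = -32/3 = -10.67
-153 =-153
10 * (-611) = -6110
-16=-16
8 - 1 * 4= 4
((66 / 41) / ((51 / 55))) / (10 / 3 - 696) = -1815 / 724183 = -0.00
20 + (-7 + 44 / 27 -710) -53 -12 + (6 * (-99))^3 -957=-5658830137 / 27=-209586301.37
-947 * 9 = -8523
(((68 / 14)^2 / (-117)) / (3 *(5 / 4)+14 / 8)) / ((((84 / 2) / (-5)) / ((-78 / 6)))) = -5780 / 101871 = -0.06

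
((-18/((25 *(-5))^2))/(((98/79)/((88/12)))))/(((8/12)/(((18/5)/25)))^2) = -3801006/11962890625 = -0.00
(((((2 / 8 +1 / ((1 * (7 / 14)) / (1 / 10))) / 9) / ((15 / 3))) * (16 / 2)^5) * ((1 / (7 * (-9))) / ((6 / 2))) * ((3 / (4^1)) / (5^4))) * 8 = -0.02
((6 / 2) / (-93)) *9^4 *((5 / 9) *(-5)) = 18225 / 31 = 587.90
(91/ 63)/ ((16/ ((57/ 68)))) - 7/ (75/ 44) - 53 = -1551243/ 27200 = -57.03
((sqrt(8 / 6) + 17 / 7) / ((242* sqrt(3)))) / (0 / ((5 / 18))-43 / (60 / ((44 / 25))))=-2125* sqrt(3) / 801262-125 / 57233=-0.01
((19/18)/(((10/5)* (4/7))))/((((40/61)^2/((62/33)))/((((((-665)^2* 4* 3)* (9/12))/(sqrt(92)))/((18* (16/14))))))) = 1899653214109* sqrt(23)/111919104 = 81401.80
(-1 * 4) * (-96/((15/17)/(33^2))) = 2369664/5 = 473932.80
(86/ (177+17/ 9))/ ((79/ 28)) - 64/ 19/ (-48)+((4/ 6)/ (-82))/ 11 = 18670387/ 77849365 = 0.24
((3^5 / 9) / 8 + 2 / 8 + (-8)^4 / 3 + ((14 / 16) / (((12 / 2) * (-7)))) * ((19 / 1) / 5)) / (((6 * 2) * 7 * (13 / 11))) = 516263 / 37440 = 13.79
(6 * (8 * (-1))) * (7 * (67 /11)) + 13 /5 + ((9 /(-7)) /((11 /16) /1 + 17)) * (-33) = -222436717 /108955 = -2041.55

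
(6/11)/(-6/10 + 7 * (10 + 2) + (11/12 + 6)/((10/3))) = 240/37609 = 0.01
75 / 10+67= 149 / 2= 74.50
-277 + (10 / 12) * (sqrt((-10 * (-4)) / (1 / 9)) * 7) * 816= -277 + 28560 * sqrt(10)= 90037.65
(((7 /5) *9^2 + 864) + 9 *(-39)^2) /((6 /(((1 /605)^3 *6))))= 73332 /1107225625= 0.00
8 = 8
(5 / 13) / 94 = 5 / 1222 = 0.00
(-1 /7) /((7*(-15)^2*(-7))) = 1 /77175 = 0.00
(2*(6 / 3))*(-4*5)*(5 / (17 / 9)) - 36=-247.76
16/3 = 5.33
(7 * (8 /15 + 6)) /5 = 686 /75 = 9.15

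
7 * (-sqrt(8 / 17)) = -14 * sqrt(34) / 17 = -4.80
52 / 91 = 4 / 7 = 0.57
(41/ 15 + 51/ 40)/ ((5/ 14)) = 11.22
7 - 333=-326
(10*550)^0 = 1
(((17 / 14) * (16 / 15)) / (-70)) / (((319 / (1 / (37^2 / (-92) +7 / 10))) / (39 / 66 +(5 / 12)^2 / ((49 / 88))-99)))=-595408544 / 1483838622189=-0.00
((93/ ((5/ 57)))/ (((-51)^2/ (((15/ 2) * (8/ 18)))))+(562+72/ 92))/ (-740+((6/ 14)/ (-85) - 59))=-196866985/ 278826792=-0.71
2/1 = 2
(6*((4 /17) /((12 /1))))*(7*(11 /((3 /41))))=6314 /51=123.80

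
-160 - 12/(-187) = -29908/187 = -159.94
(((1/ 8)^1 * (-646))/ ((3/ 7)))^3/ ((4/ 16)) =-11558505581/ 432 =-26755799.96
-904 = -904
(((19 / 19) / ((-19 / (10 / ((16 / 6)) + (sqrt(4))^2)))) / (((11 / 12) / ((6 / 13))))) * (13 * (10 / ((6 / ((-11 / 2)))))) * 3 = 1395 / 19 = 73.42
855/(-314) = -855/314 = -2.72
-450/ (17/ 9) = -4050/ 17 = -238.24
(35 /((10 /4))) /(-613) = -14 /613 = -0.02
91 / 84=13 / 12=1.08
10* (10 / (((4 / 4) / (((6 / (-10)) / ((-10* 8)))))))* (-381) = -1143 / 4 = -285.75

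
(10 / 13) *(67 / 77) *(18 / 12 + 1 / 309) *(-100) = -31121500 / 309309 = -100.62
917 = 917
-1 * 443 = -443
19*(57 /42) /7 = 361 /98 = 3.68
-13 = -13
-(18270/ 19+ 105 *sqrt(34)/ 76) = -18270/ 19- 105 *sqrt(34)/ 76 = -969.63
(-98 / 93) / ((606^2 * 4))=-49 / 68305896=-0.00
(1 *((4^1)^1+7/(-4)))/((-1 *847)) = -9/3388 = -0.00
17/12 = 1.42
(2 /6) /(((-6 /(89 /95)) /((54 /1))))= -267 /95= -2.81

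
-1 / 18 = -0.06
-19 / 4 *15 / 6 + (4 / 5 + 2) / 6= -11.41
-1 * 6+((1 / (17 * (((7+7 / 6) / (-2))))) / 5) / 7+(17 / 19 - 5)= -5597988 / 553945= -10.11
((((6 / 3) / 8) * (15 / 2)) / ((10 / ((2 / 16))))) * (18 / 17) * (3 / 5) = 81 / 5440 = 0.01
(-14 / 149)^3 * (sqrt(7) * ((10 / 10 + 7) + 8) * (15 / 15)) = -43904 * sqrt(7) / 3307949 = -0.04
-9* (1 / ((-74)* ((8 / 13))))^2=-1521 / 350464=-0.00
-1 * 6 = -6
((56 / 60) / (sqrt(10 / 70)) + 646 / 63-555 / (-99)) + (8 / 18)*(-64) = -969 / 77 + 14*sqrt(7) / 15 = -10.12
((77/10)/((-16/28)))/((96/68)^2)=-155771/23040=-6.76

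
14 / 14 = 1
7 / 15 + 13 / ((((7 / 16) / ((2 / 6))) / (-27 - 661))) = -715471 / 105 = -6814.01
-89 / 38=-2.34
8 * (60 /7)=480 /7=68.57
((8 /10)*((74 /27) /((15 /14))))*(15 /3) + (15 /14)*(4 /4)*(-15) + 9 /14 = -14732 /2835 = -5.20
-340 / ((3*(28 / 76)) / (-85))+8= 549268 / 21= 26155.62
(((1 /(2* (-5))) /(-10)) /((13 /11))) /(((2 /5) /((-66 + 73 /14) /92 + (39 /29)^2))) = 594649 /24489920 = 0.02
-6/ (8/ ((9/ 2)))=-27/ 8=-3.38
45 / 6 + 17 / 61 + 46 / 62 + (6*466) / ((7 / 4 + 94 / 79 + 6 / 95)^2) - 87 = 7117491460026791 / 30737080993382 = 231.56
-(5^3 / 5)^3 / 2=-15625 / 2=-7812.50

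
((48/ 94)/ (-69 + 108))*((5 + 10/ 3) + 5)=320/ 1833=0.17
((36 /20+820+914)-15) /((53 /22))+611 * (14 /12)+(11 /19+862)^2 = 427892077403 /573990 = 745469.57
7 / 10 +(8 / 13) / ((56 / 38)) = 1.12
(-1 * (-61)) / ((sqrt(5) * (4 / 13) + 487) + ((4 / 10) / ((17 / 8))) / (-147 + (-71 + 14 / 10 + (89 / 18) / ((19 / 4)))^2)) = 16075667379260977551983029747 / 128341558236573077621178631049 - 10156794196584993172468708 * sqrt(5) / 128341558236573077621178631049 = 0.13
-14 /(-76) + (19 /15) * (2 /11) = 2599 /6270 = 0.41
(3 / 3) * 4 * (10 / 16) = 5 / 2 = 2.50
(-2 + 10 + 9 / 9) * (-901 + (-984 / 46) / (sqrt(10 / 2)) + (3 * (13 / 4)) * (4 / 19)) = -153720 / 19- 4428 * sqrt(5) / 115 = -8176.62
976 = 976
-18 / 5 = -3.60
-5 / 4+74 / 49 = 0.26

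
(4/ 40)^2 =1/ 100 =0.01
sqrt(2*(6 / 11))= 2*sqrt(33) / 11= 1.04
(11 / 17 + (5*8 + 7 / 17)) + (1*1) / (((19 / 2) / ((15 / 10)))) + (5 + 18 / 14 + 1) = 109664 / 2261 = 48.50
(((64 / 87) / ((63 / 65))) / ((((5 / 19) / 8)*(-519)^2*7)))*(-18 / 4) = -63232 / 1148285943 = -0.00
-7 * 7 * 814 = -39886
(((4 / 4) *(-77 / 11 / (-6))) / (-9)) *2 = -7 / 27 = -0.26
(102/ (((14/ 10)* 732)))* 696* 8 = 554.19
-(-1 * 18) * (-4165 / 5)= -14994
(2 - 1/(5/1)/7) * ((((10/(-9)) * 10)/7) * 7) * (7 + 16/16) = -3680/21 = -175.24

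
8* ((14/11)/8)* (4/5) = 56/55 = 1.02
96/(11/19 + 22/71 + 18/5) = 21.39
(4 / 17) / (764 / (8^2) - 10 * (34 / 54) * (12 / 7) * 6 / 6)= 4032 / 19601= 0.21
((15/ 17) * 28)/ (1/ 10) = 4200/ 17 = 247.06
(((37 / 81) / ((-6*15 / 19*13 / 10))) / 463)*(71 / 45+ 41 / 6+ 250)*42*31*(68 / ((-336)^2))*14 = -662790509 / 1458116640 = -0.45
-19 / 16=-1.19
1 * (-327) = -327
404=404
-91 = -91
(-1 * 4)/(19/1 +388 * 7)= -4/2735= -0.00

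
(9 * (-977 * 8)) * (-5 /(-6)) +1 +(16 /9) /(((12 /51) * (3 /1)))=-1582645 /27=-58616.48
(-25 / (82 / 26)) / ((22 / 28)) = -4550 / 451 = -10.09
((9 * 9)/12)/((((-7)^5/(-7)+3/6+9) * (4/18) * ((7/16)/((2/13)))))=648/146237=0.00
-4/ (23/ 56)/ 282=-112/ 3243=-0.03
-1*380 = -380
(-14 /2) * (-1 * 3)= 21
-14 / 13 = -1.08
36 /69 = 12 /23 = 0.52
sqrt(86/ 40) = sqrt(215)/ 10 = 1.47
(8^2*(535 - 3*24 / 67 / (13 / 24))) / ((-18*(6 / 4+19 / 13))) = -29712448 / 46431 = -639.93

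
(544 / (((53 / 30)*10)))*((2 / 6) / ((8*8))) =17 / 106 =0.16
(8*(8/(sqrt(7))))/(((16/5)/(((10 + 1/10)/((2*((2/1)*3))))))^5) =10510100501*sqrt(7)/913217421312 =0.03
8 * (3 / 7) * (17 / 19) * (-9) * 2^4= -58752 / 133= -441.74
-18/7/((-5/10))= 36/7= 5.14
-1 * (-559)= 559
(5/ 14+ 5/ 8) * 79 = 4345/ 56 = 77.59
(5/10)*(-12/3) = -2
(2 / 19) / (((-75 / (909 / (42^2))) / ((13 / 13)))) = -101 / 139650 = -0.00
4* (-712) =-2848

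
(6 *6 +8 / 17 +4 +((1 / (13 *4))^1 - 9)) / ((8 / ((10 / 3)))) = 46395 / 3536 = 13.12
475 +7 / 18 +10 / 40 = 17123 / 36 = 475.64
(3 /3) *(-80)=-80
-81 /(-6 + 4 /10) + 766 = 21853 /28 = 780.46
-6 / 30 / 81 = -1 / 405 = -0.00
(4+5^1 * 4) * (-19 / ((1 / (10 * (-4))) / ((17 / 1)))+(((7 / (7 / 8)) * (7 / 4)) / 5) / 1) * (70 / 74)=10855152 / 37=293382.49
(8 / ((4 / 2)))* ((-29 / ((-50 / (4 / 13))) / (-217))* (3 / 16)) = -87 / 141050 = -0.00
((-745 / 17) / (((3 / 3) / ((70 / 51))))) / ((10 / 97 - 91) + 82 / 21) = 35409850 / 51211667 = 0.69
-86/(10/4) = -172/5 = -34.40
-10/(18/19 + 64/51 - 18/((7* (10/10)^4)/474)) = 6783/825257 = 0.01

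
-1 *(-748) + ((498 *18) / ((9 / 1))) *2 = 2740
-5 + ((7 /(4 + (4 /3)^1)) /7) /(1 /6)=-31 /8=-3.88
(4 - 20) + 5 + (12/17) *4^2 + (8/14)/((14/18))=857/833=1.03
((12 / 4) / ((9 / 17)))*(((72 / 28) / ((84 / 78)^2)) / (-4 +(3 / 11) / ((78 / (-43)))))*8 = -24.22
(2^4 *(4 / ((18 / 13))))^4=29948379136 / 6561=4564605.87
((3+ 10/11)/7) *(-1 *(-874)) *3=112746/77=1464.23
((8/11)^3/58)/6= 128/115797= 0.00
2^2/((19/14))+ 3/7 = 449/133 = 3.38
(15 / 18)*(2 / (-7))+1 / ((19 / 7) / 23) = 3286 / 399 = 8.24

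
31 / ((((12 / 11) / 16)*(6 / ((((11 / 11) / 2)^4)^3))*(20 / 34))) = 5797 / 184320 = 0.03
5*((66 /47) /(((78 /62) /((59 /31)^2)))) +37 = 1083727 /18941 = 57.22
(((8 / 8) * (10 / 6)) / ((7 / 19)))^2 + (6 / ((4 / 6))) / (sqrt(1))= 12994 / 441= 29.46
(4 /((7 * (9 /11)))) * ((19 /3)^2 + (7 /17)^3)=78173920 /2785671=28.06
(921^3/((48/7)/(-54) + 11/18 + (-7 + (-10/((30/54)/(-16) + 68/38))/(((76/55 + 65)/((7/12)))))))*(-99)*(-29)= -1651219894069481399202/4833820357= -341597281677.69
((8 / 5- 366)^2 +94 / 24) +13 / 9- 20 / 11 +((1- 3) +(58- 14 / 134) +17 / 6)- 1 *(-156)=88222635563 / 663300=133005.63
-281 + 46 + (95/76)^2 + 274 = 649/16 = 40.56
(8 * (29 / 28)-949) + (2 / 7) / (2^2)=-13169 / 14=-940.64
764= 764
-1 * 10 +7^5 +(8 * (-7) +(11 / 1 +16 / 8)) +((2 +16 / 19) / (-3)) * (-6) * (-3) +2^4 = 318306 / 19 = 16752.95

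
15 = 15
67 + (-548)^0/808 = 67.00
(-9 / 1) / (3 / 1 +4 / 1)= -9 / 7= -1.29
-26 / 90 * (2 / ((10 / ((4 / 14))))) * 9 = -26 / 175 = -0.15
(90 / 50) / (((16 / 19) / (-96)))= -1026 / 5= -205.20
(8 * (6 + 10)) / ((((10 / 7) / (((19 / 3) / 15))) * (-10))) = -3.78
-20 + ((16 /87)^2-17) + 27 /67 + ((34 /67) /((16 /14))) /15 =-370540483 /10142460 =-36.53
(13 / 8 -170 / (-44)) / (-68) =-483 / 5984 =-0.08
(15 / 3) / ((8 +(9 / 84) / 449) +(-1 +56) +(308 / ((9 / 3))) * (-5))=-188580 / 16984763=-0.01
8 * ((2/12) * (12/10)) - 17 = -77/5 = -15.40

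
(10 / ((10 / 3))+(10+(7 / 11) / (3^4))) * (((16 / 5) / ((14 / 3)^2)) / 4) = 2318 / 4851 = 0.48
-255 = -255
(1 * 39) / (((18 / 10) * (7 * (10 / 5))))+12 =569 / 42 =13.55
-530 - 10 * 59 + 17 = -1103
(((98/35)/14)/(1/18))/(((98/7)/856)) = 7704/35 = 220.11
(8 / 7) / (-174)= -4 / 609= -0.01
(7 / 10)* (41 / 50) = 287 / 500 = 0.57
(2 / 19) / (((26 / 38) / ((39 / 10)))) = 3 / 5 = 0.60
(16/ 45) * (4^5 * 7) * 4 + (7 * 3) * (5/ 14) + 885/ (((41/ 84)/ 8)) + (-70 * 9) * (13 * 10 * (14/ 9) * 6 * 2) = -5550101861/ 3690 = -1504092.65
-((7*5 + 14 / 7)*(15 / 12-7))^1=851 / 4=212.75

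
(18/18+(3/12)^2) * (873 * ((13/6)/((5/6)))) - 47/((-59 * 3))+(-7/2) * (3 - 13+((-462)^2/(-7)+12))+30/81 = 13907182909/127440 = 109127.30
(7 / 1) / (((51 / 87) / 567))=115101 / 17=6770.65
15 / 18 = 5 / 6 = 0.83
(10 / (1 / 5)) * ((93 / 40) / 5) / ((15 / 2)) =31 / 10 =3.10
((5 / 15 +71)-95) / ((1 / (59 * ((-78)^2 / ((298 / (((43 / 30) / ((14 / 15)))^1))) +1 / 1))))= -282711421 / 6258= -45176.00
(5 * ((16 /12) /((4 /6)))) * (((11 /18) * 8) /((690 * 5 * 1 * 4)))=11 /3105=0.00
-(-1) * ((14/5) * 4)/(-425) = -56/2125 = -0.03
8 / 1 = 8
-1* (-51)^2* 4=-10404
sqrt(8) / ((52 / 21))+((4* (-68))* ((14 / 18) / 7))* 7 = -1904 / 9+21* sqrt(2) / 26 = -210.41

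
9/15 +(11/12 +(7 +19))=1651/60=27.52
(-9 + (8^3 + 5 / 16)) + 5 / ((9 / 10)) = 73277 / 144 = 508.87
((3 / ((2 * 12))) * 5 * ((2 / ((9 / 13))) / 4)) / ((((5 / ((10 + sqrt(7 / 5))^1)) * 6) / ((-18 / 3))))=-65 / 72 - 13 * sqrt(35) / 720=-1.01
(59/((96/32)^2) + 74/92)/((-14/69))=-3047/84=-36.27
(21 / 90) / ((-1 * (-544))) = 7 / 16320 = 0.00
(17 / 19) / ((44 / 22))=17 / 38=0.45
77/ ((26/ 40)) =118.46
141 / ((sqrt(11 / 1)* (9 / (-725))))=-3424.67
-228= -228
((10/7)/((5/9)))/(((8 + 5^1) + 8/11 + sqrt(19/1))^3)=2984366869/1675653533946 -517573991*sqrt(19)/1675653533946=0.00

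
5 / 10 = 1 / 2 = 0.50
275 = 275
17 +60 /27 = 173 /9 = 19.22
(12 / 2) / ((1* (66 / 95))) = 95 / 11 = 8.64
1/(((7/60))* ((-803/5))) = -300/5621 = -0.05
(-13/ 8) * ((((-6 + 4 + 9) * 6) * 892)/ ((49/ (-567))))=704457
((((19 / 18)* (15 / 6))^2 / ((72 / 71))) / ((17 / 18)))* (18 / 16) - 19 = -847609 / 78336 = -10.82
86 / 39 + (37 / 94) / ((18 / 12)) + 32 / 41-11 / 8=1126109 / 601224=1.87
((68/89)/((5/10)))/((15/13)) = 1768/1335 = 1.32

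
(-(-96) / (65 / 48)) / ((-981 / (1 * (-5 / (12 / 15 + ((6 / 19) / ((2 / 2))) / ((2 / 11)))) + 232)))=-28383744 / 1707485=-16.62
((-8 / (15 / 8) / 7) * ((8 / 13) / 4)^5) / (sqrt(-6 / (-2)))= -2048 * sqrt(3) / 116957295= -0.00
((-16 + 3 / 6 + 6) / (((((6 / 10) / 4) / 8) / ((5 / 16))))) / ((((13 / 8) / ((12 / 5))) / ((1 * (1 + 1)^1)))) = -6080 / 13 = -467.69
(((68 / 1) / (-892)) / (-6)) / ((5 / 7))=119 / 6690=0.02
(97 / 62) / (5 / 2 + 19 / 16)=776 / 1829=0.42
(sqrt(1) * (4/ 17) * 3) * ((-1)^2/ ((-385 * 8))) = -3/ 13090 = -0.00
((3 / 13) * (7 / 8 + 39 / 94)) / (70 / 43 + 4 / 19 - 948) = -1188735 / 3778492432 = -0.00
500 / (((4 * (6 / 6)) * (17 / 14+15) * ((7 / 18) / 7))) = 31500 / 227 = 138.77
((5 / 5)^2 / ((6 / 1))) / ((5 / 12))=2 / 5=0.40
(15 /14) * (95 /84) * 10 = 2375 /196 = 12.12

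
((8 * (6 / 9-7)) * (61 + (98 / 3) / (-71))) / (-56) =245005 / 4473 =54.77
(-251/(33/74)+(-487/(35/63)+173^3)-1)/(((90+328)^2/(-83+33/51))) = -59785994170/24505041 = -2439.74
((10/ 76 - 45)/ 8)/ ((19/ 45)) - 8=-122933/ 5776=-21.28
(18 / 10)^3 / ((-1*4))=-729 / 500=-1.46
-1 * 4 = -4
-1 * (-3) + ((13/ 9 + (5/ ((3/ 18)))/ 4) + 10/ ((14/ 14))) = 395/ 18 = 21.94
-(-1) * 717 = 717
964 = 964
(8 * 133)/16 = 133/2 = 66.50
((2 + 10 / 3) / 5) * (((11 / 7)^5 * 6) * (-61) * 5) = -314371552 / 16807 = -18704.80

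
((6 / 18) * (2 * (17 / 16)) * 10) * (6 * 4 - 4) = 425 / 3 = 141.67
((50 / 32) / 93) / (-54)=-25 / 80352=-0.00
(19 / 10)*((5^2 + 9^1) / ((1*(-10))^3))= -323 / 5000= -0.06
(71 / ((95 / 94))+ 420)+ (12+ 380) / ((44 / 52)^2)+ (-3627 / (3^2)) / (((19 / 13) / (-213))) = 36160671 / 605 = 59769.70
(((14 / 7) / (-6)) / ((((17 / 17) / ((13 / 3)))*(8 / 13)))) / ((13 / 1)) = -13 / 72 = -0.18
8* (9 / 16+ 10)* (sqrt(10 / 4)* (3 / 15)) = 169* sqrt(10) / 20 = 26.72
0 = 0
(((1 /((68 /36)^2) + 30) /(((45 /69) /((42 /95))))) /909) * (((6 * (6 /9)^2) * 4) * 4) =0.96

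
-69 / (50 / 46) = -63.48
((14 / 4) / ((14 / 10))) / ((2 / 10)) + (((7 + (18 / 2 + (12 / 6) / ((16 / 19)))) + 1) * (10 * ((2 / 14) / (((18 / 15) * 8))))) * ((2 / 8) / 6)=407075 / 32256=12.62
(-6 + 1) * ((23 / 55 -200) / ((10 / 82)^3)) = 756545817 / 1375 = 550215.14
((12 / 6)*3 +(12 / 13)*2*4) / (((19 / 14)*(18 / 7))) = 2842 / 741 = 3.84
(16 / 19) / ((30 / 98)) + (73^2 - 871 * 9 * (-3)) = 8221894 / 285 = 28848.75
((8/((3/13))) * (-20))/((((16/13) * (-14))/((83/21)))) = 70135/441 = 159.04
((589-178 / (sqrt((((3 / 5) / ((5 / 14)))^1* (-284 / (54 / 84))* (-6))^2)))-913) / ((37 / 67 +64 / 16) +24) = -1208503187 / 106485232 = -11.35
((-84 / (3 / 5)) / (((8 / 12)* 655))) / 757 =-0.00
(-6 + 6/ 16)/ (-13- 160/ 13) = 585/ 2632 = 0.22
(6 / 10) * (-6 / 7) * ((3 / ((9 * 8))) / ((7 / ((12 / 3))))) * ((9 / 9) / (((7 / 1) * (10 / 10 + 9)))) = -3 / 17150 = -0.00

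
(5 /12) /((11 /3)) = 5 /44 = 0.11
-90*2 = -180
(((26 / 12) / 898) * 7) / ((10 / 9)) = 273 / 17960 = 0.02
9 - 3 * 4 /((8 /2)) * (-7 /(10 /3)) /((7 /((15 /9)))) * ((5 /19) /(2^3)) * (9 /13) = 35703 /3952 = 9.03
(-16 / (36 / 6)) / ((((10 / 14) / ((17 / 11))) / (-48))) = 276.95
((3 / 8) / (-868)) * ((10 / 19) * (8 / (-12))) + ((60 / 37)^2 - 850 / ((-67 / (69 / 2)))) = 1332129389615 / 3025391432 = 440.32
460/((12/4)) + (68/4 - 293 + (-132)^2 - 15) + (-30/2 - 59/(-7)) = 362875/21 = 17279.76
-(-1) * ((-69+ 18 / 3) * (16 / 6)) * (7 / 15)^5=-941192 / 253125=-3.72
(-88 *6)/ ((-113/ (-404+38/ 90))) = -3196336/ 1695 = -1885.74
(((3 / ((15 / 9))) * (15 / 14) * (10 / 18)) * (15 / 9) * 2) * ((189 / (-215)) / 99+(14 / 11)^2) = 29935 / 5203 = 5.75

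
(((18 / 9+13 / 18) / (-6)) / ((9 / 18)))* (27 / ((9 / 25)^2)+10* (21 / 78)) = -201635 / 1053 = -191.49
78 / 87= 26 / 29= 0.90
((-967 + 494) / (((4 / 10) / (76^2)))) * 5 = -34150600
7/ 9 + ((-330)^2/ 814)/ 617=204353/ 205461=0.99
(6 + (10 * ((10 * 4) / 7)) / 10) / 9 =82 / 63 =1.30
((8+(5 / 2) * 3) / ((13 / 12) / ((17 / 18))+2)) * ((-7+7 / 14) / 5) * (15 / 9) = -6851 / 642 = -10.67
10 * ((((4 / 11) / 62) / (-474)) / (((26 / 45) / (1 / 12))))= -25 / 1400828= -0.00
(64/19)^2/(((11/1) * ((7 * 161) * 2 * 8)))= 0.00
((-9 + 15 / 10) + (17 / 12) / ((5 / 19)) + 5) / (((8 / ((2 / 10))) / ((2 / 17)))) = 173 / 20400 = 0.01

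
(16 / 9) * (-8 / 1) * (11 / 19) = -1408 / 171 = -8.23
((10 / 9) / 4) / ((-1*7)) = -5 / 126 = -0.04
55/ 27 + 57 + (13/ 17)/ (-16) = 433217/ 7344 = 58.99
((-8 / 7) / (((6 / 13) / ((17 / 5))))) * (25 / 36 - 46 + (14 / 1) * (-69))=1149421 / 135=8514.23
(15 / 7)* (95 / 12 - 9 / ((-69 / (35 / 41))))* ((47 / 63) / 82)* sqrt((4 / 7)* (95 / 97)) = 21348575* sqrt(64505) / 46308840228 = 0.12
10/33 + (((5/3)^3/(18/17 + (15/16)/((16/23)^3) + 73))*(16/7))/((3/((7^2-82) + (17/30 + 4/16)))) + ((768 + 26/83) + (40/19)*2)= 1948572704950429640/2526186498628023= 771.35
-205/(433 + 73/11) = -2255/4836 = -0.47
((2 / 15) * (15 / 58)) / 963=1 / 27927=0.00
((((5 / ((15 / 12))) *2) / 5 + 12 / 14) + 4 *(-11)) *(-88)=127952 / 35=3655.77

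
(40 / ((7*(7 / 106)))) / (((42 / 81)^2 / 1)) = 321.84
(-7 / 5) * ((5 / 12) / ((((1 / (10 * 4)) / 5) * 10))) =-35 / 3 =-11.67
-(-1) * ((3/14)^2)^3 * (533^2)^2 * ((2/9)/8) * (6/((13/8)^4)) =21973117536/117649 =186768.42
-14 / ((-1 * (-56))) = -1 / 4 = -0.25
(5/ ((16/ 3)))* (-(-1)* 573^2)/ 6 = 1641645/ 32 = 51301.41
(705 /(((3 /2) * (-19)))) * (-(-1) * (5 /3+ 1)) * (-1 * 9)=11280 /19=593.68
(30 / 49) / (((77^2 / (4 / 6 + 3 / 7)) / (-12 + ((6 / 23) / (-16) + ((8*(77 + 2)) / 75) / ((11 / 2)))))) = -227357 / 191743860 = -0.00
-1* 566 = -566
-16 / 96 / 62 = -1 / 372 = -0.00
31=31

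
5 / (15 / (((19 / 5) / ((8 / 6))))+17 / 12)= 0.75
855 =855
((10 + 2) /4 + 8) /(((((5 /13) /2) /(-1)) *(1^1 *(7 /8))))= -2288 /35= -65.37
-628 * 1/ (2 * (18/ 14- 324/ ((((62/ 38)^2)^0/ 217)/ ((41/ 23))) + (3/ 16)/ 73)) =59047072/ 23568124269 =0.00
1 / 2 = 0.50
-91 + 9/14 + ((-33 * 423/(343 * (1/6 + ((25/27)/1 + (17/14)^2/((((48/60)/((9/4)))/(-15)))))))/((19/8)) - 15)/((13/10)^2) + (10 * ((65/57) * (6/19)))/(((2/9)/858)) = 61012931809221695/4419686090638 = 13804.81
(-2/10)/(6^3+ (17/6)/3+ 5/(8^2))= -576/625025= -0.00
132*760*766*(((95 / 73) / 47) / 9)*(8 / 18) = 9733715200 / 92637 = 105073.73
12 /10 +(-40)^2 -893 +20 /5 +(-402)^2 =162316.20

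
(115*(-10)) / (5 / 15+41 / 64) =-220800 / 187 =-1180.75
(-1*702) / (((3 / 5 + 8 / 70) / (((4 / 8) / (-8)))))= 2457 / 40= 61.42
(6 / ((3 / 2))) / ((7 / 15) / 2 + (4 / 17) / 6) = 2040 / 139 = 14.68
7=7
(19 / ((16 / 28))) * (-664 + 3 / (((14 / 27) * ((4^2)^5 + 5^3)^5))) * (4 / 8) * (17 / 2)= -47018852850335826977130421927076845 / 501098808506054224616790970272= -93831.50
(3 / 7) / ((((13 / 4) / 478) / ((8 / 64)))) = 717 / 91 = 7.88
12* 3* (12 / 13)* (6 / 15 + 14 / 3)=10944 / 65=168.37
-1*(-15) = 15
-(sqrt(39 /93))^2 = -13 /31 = -0.42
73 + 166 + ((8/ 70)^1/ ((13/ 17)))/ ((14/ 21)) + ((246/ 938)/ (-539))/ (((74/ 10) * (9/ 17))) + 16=465499846436/ 1823887065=255.22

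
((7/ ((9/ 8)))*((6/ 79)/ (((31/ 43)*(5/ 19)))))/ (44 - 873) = -91504/ 30453315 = -0.00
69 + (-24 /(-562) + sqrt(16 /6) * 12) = 8 * sqrt(6) + 19401 /281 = 88.64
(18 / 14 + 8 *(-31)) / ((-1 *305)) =1727 / 2135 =0.81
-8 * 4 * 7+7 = -217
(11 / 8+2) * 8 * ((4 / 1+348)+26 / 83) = 789534 / 83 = 9512.46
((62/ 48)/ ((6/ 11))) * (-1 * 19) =-6479/ 144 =-44.99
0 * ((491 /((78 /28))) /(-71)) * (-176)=0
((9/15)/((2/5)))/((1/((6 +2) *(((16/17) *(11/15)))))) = 704/85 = 8.28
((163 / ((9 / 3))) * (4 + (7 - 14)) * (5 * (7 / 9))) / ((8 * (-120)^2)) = -1141 / 207360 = -0.01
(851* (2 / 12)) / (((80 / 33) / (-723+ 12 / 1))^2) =156162008673 / 12800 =12200156.93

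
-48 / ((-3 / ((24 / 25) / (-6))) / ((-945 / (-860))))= -3024 / 1075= -2.81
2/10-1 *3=-14/5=-2.80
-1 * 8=-8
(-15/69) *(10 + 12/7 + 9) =-725/161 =-4.50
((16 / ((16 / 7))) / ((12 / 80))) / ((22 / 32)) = 2240 / 33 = 67.88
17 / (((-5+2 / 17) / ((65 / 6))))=-18785 / 498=-37.72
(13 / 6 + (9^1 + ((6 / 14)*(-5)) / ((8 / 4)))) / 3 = 212 / 63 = 3.37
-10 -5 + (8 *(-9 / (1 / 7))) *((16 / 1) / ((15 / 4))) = -2165.40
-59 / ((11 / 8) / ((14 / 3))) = -6608 / 33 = -200.24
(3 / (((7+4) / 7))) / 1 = 21 / 11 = 1.91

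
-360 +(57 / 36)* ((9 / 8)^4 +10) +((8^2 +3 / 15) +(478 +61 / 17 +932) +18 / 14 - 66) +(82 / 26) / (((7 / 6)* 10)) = 407455643701 / 380190720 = 1071.71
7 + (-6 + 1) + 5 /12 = 29 /12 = 2.42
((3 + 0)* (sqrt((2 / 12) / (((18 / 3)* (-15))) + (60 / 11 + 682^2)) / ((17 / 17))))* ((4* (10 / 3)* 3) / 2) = 2* sqrt(455873376585) / 33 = 40920.24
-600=-600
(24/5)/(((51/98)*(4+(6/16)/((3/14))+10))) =448/765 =0.59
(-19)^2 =361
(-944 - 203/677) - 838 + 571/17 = -20125922/11509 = -1748.71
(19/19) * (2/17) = 2/17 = 0.12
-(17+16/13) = -237/13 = -18.23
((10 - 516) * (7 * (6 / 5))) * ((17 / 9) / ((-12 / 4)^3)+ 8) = -13650868 / 405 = -33705.85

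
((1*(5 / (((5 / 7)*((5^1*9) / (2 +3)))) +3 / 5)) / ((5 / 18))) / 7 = 124 / 175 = 0.71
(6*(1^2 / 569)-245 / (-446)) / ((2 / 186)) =13213533 / 253774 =52.07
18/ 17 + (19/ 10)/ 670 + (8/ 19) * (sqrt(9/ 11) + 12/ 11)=24 * sqrt(11)/ 209 + 36207307/ 23805100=1.90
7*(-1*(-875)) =6125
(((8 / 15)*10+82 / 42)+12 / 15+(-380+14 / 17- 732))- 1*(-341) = -453444 / 595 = -762.09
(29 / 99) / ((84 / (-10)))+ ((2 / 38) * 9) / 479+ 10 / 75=18816857 / 189209790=0.10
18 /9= 2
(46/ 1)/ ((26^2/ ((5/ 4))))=115/ 1352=0.09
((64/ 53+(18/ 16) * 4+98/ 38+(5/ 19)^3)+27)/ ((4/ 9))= 231015933/ 2908216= 79.44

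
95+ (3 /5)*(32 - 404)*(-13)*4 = 58507 /5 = 11701.40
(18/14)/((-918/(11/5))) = -11/3570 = -0.00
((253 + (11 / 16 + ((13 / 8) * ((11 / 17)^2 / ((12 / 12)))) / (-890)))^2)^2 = 4640688338019442528201275835617841 / 1120447115573159119360000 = 4141818273.72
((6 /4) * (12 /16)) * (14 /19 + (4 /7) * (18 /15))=4257 /2660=1.60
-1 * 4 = -4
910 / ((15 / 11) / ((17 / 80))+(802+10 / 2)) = 170170 / 152109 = 1.12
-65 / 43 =-1.51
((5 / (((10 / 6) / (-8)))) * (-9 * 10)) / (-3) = -720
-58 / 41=-1.41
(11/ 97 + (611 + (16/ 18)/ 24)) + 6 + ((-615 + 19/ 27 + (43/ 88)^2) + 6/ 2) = 123573539/ 20281536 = 6.09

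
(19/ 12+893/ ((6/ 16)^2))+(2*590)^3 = 59149380665/ 36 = 1643038351.81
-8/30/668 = -1/2505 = -0.00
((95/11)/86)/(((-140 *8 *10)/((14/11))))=-19/1664960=-0.00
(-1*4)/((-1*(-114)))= -2/57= -0.04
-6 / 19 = -0.32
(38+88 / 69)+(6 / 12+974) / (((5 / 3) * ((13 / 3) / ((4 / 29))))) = 7529008 / 130065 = 57.89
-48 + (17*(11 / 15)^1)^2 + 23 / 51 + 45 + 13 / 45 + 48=85492 / 425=201.16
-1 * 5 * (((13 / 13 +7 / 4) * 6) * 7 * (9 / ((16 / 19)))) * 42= -4147605 / 16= -259225.31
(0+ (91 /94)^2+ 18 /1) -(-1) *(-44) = -221455 /8836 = -25.06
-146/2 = -73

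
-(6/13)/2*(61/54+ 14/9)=-145/234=-0.62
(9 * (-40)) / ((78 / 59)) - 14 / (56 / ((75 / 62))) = -878895 / 3224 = -272.61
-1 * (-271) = 271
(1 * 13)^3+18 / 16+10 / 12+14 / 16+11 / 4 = 26431 / 12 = 2202.58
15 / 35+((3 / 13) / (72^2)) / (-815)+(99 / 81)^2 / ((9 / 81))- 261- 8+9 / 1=-31542925447 / 128157120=-246.13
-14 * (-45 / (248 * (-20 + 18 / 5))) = -1575 / 10168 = -0.15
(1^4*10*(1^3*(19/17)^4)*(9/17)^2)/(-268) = -52780005/3234434246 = -0.02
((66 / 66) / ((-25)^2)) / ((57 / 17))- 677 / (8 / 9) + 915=43712011 / 285000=153.38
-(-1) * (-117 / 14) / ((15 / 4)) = -78 / 35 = -2.23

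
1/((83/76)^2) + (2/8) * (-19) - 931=-25762423/27556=-934.91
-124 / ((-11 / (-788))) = -8882.91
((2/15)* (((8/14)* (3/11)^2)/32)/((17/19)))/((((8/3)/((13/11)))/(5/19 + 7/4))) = 1053/5962880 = 0.00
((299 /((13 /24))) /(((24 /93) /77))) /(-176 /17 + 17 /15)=-41999265 /2351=-17864.43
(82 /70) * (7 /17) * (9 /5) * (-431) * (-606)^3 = 35393336799624 /425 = 83278439528.53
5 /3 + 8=29 /3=9.67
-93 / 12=-31 / 4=-7.75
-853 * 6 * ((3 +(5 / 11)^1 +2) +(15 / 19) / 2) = -6256755 / 209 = -29936.63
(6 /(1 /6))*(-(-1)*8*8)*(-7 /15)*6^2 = -193536 /5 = -38707.20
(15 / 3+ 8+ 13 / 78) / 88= 79 / 528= 0.15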